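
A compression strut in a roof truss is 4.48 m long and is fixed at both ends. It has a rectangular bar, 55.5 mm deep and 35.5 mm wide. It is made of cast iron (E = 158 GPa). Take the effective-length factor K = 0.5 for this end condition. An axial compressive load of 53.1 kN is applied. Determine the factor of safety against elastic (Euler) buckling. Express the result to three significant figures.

Buckling occurs about the weak axis: I_min = h·b³/12 with b = 35.5 mm (the shorter side).
I_min = 55.5×35.5³/12 = 2.069×10^5 mm⁴
I = 2.069×10^5 mm⁴ = 2.069×10^-7 m⁴
Effective length L_e = K·L = 0.5 × 4.48 = 2.240 m
P_cr = π²EI / L_e² = π² × 158×10⁹ × 2.069×10^-7 / 2.240² = 6.431×10^4 N
Factor of safety n = P_cr / P = 64.307 / 53.1 = 1.21

n ≈ 1.21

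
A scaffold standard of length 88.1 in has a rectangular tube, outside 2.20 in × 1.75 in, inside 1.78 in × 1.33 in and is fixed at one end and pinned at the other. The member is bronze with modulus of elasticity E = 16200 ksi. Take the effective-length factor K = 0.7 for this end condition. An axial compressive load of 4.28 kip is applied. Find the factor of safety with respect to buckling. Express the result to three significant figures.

Weak-axis I_min = (h_o·b_o³ − h_i·b_i³)/12 with b_o = 1.75, b_i = 1.330 in (shorter outer/inner sides).
I_min = (2.20×1.75³ − 1.780×1.330³)/12 = 0.6336 in⁴
Effective length L_e = K·L = 0.7 × 88.1 = 61.67 in
P_cr = π²EI / L_e² = π² × 16200×10³ × 0.6336 / 61.67² = 2.664×10^4 lb
Factor of safety n = P_cr / P = 26.636 / 4.28 = 6.22

n ≈ 6.22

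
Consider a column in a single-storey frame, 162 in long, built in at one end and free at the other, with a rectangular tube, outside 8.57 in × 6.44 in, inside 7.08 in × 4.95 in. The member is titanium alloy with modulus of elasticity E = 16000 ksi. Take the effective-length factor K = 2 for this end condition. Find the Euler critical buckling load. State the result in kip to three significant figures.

P_cr ≈ 179 kip

Weak-axis I_min = (h_o·b_o³ − h_i·b_i³)/12 with b_o = 6.44, b_i = 4.950 in (shorter outer/inner sides).
I_min = (8.57×6.44³ − 7.080×4.950³)/12 = 119.2 in⁴
Effective length L_e = K·L = 2 × 162 = 324.0 in
P_cr = π²EI / L_e² = π² × 16000×10³ × 119.2 / 324.0² = 1.793×10^5 lb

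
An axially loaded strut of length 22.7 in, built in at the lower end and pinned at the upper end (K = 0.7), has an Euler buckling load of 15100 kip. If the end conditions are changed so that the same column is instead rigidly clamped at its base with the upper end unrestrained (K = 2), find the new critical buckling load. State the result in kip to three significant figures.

P_cr ∝ 1/K², so P_cr,new = P_cr,old × (K_old/K_new)² = 15100 × (0.7/2)²
= 15100 × 0.1225 = 1850 kip

P_cr ≈ 1850 kip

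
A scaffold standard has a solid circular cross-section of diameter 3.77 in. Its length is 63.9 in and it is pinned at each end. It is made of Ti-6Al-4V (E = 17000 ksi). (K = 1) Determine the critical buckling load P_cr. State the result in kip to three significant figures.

P_cr ≈ 407 kip

I = πd⁴/64 = π×3.77⁴/64 = 9.916 in⁴
Effective length L_e = K·L = 1 × 63.9 = 63.90 in
P_cr = π²EI / L_e² = π² × 17000×10³ × 9.916 / 63.90² = 4.075×10^5 lb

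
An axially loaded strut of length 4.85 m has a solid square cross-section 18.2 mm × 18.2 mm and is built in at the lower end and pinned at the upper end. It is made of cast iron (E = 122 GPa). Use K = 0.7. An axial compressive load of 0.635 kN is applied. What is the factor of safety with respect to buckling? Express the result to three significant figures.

I = a⁴/12 = 18.2⁴/12 = 9.143×10^3 mm⁴
I = 9.143×10^3 mm⁴ = 9.143×10^-9 m⁴
Effective length L_e = K·L = 0.7 × 4.85 = 3.395 m
P_cr = π²EI / L_e² = π² × 122×10⁹ × 9.143×10^-9 / 3.395² = 955.2 N
Factor of safety n = P_cr / P = 0.95518 / 0.635 = 1.50

n ≈ 1.50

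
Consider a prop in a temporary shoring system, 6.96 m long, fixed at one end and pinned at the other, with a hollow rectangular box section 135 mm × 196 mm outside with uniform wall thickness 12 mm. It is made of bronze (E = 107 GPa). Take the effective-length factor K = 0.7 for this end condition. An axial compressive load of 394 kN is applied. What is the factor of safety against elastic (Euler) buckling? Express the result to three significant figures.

Inner dimensions: h_i = 196 − 2×12 = 172.0 mm, b_i = 135 − 2×12 = 111.0 mm
Weak-axis I_min = (h_o·b_o³ − h_i·b_i³)/12 with b_o = 135, b_i = 111.0 mm (shorter outer/inner sides).
I_min = (196×135³ − 172.0×111.0³)/12 = 2.058×10^7 mm⁴
I = 2.058×10^7 mm⁴ = 2.058×10^-5 m⁴
Effective length L_e = K·L = 0.7 × 6.96 = 4.872 m
P_cr = π²EI / L_e² = π² × 107×10⁹ × 2.058×10^-5 / 4.872² = 9.158×10^5 N
Factor of safety n = P_cr / P = 915.77 / 394 = 2.32

n ≈ 2.32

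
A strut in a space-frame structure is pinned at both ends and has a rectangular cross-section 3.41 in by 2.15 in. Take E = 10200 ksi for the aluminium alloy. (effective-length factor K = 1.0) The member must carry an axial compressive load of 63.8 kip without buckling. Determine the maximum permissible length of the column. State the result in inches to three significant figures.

Buckling occurs about the weak axis: I_min = h·b³/12 with b = 2.15 in (the shorter side).
I_min = 3.41×2.15³/12 = 2.824 in⁴
At the buckling limit P_cr = P = 6.380×10^4 lb
From P_cr = π²EI/(K·L)²:  L = (1/K)·√(π²EI/P_cr) = (1/1)·√(π²×1.02×10^7×2.824/6.380×10^4)
L = 66.8 in

L_max ≈ 66.8 in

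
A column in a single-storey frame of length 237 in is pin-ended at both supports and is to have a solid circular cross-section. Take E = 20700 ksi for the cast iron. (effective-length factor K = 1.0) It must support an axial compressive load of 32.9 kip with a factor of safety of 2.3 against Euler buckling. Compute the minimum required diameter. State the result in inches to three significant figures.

d ≈ 4.54 in

Required P_cr = n·P = 2.3 × 32.9 = 75.67 kip
L_e = K·L = 1 × 237 = 237.0 in
Required I = P_cr·L_e²/(π²E) = 7.567×10^4 × 237.0² / (π² × 2.07×10^7) = 20.80 in⁴
Solid circle: I = πd⁴/64  ⇒  d = (64I/π)^(1/4) = (64×20.80/π)^(1/4) = 4.54 in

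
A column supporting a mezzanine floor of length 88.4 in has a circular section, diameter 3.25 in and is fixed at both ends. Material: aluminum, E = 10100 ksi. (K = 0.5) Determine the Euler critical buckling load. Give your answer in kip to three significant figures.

P_cr ≈ 279 kip

I = πd⁴/64 = π×3.25⁴/64 = 5.477 in⁴
Effective length L_e = K·L = 0.5 × 88.4 = 44.20 in
P_cr = π²EI / L_e² = π² × 10100×10³ × 5.477 / 44.20² = 2.794×10^5 lb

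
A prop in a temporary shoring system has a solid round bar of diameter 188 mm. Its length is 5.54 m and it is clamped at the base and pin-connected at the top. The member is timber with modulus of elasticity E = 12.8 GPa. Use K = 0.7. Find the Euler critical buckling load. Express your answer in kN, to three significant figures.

P_cr ≈ 515 kN

I = πd⁴/64 = π×188⁴/64 = 6.132×10^7 mm⁴
I = 6.132×10^7 mm⁴ = 6.132×10^-5 m⁴
Effective length L_e = K·L = 0.7 × 5.54 = 3.878 m
P_cr = π²EI / L_e² = π² × 12.8×10⁹ × 6.132×10^-5 / 3.878² = 5.151×10^5 N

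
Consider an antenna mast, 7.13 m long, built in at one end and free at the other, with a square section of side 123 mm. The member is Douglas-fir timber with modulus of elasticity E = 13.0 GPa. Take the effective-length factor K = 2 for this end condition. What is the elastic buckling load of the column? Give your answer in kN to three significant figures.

P_cr ≈ 12.0 kN

I = a⁴/12 = 123⁴/12 = 1.907×10^7 mm⁴
I = 1.907×10^7 mm⁴ = 1.907×10^-5 m⁴
Effective length L_e = K·L = 2 × 7.13 = 14.26 m
P_cr = π²EI / L_e² = π² × 13.0×10⁹ × 1.907×10^-5 / 14.26² = 1.203×10^4 N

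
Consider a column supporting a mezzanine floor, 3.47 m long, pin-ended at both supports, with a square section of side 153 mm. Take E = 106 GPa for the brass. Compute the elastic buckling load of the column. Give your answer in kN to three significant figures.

I = a⁴/12 = 153⁴/12 = 4.567×10^7 mm⁴
I = 4.567×10^7 mm⁴ = 4.567×10^-5 m⁴
Effective length L_e = K·L = 1 × 3.47 = 3.470 m
P_cr = π²EI / L_e² = π² × 106×10⁹ × 4.567×10^-5 / 3.470² = 3.968×10^6 N

P_cr ≈ 3970 kN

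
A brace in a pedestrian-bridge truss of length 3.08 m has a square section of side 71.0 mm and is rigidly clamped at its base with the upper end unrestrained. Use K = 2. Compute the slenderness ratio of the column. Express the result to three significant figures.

λ ≈ 301

I = a⁴/12 = 71.0⁴/12 = 2.118×10^6 mm⁴
A = 5.041×10^3 mm²;  r_min = √(I/A) = √(2.118×10^6/5.041×10^3) = 20.50 mm
L_e = K·L = 2 × 3.08 m = 6.160 m = 6160.0 mm
λ = L_e / r_min = 6160.0 / 20.50 = 301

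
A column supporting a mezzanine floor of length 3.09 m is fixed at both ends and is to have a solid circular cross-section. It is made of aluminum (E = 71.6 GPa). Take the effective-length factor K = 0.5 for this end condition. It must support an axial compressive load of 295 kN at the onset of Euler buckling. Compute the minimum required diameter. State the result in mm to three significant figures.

d ≈ 67.1 mm

L_e = K·L = 0.5 × 3.09 = 1.545 m
Required I = P_cr·L_e²/(π²E) = 2.950×10^5 × 1.545² / (π² × 7.16×10^10) = 9.965×10^-7 m⁴
I_req = 9.965×10^5 mm⁴
Solid circle: I = πd⁴/64  ⇒  d = (64I/π)^(1/4) = (64×9.965×10^5/π)^(1/4) = 67.1 mm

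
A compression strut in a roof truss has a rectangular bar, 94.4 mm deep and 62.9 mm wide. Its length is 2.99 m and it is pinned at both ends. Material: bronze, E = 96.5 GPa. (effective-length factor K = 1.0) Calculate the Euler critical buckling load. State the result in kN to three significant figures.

P_cr ≈ 209 kN

Buckling occurs about the weak axis: I_min = h·b³/12 with b = 62.9 mm (the shorter side).
I_min = 94.4×62.9³/12 = 1.958×10^6 mm⁴
I = 1.958×10^6 mm⁴ = 1.958×10^-6 m⁴
Effective length L_e = K·L = 1 × 2.99 = 2.990 m
P_cr = π²EI / L_e² = π² × 96.5×10⁹ × 1.958×10^-6 / 2.990² = 2.086×10^5 N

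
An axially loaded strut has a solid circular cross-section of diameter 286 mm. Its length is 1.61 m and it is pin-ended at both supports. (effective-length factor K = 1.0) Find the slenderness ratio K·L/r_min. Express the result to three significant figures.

I = πd⁴/64 = π×286⁴/64 = 3.284×10^8 mm⁴
A = 6.424×10^4 mm²;  r_min = √(I/A) = √(3.284×10^8/6.424×10^4) = 71.50 mm
L_e = K·L = 1 × 1.61 m = 1.610 m = 1610.0 mm
λ = L_e / r_min = 1610.0 / 71.50 = 22.5

λ ≈ 22.5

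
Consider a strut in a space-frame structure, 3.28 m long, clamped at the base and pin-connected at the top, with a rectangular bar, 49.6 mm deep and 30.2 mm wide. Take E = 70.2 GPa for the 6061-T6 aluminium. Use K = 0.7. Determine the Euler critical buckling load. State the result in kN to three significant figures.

P_cr ≈ 15.0 kN

Buckling occurs about the weak axis: I_min = h·b³/12 with b = 30.2 mm (the shorter side).
I_min = 49.6×30.2³/12 = 1.138×10^5 mm⁴
I = 1.138×10^5 mm⁴ = 1.138×10^-7 m⁴
Effective length L_e = K·L = 0.7 × 3.28 = 2.296 m
P_cr = π²EI / L_e² = π² × 70.2×10⁹ × 1.138×10^-7 / 2.296² = 1.496×10^4 N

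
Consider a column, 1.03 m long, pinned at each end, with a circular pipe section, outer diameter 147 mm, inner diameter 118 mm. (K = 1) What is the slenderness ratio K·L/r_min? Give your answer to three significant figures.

d_o = 147 mm, d_i = 118 mm
I = π(d_o⁴ − d_i⁴)/64 = π(147⁴ − 118.0⁴)/64 = 1.340×10^7 mm⁴
A = 6.036×10^3 mm²;  r_min = √(I/A) = √(1.340×10^7/6.036×10^3) = 47.13 mm
L_e = K·L = 1 × 1.03 m = 1.030 m = 1030.0 mm
λ = L_e / r_min = 1030.0 / 47.13 = 21.9

λ ≈ 21.9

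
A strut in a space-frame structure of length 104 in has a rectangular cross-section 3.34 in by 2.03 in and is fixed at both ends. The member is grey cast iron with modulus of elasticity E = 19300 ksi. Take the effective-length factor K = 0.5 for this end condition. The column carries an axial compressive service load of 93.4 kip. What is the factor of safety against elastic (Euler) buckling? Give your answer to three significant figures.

Buckling occurs about the weak axis: I_min = h·b³/12 with b = 2.03 in (the shorter side).
I_min = 3.34×2.03³/12 = 2.328 in⁴
Effective length L_e = K·L = 0.5 × 104 = 52.00 in
P_cr = π²EI / L_e² = π² × 19300×10³ × 2.328 / 52.00² = 1.640×10^5 lb
Factor of safety n = P_cr / P = 164.02 / 93.4 = 1.76

n ≈ 1.76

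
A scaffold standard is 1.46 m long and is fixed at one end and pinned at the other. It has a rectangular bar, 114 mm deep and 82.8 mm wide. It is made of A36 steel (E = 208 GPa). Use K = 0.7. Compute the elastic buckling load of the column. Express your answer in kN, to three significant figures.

Buckling occurs about the weak axis: I_min = h·b³/12 with b = 82.8 mm (the shorter side).
I_min = 114×82.8³/12 = 5.393×10^6 mm⁴
I = 5.393×10^6 mm⁴ = 5.393×10^-6 m⁴
Effective length L_e = K·L = 0.7 × 1.46 = 1.022 m
P_cr = π²EI / L_e² = π² × 208×10⁹ × 5.393×10^-6 / 1.022² = 1.060×10^7 N

P_cr ≈ 10600 kN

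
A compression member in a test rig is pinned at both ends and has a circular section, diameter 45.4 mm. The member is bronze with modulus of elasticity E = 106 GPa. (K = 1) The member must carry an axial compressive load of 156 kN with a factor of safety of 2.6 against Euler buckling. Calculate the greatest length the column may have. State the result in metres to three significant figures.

L_max ≈ 0.733 m

I = πd⁴/64 = π×45.4⁴/64 = 2.085×10^5 mm⁴
I = 2.085×10^-7 m⁴
Required critical load P_cr = n·P = 2.6 × 156 = 405.6 kN = 4.056×10^5 N
From P_cr = π²EI/(K·L)²:  L = (1/K)·√(π²EI/P_cr) = (1/1)·√(π²×1.06×10^11×2.085×10^-7/4.056×10^5)
L = 0.733 m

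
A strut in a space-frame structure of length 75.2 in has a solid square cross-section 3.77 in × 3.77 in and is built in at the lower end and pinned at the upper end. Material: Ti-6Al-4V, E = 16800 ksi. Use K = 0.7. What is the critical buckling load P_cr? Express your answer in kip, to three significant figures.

I = a⁴/12 = 3.77⁴/12 = 16.83 in⁴
Effective length L_e = K·L = 0.7 × 75.2 = 52.64 in
P_cr = π²EI / L_e² = π² × 16800×10³ × 16.83 / 52.64² = 1.007×10^6 lb

P_cr ≈ 1010 kip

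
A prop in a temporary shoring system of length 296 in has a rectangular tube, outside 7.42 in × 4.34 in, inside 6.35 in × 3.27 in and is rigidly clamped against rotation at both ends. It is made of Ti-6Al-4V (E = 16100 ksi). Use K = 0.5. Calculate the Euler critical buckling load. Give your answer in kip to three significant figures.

P_cr ≈ 232 kip

Weak-axis I_min = (h_o·b_o³ − h_i·b_i³)/12 with b_o = 4.34, b_i = 3.270 in (shorter outer/inner sides).
I_min = (7.42×4.34³ − 6.350×3.270³)/12 = 32.04 in⁴
Effective length L_e = K·L = 0.5 × 296 = 148.0 in
P_cr = π²EI / L_e² = π² × 16100×10³ × 32.04 / 148.0² = 2.325×10^5 lb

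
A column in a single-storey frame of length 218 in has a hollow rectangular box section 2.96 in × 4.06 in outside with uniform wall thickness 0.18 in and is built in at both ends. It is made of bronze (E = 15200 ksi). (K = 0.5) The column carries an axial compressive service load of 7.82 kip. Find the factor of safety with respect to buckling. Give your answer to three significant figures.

n ≈ 5.42

Inner dimensions: h_i = 4.06 − 2×0.18 = 3.700 in, b_i = 2.96 − 2×0.18 = 2.600 in
Weak-axis I_min = (h_o·b_o³ − h_i·b_i³)/12 with b_o = 2.96, b_i = 2.600 in (shorter outer/inner sides).
I_min = (4.06×2.96³ − 3.700×2.600³)/12 = 3.355 in⁴
Effective length L_e = K·L = 0.5 × 218 = 109.0 in
P_cr = π²EI / L_e² = π² × 15200×10³ × 3.355 / 109.0² = 4.236×10^4 lb
Factor of safety n = P_cr / P = 42.365 / 7.82 = 5.42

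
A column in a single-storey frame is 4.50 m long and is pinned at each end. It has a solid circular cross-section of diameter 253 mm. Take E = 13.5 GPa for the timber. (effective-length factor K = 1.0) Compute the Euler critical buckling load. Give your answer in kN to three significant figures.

I = πd⁴/64 = π×253⁴/64 = 2.011×10^8 mm⁴
I = 2.011×10^8 mm⁴ = 2.011×10^-4 m⁴
Effective length L_e = K·L = 1 × 4.50 = 4.500 m
P_cr = π²EI / L_e² = π² × 13.5×10⁹ × 2.011×10^-4 / 4.500² = 1.323×10^6 N

P_cr ≈ 1320 kN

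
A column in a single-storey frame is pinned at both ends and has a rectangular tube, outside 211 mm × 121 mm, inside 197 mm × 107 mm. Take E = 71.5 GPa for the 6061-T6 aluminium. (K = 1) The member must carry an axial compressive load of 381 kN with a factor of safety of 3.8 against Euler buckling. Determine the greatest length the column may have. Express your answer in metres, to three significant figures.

L_max ≈ 2.32 m

Weak-axis I_min = (h_o·b_o³ − h_i·b_i³)/12 with b_o = 121, b_i = 107.0 mm (shorter outer/inner sides).
I_min = (211×121³ − 197.0×107.0³)/12 = 1.104×10^7 mm⁴
I = 1.104×10^-5 m⁴
Required critical load P_cr = n·P = 3.8 × 381 = 1448 kN = 1.448×10^6 N
From P_cr = π²EI/(K·L)²:  L = (1/K)·√(π²EI/P_cr) = (1/1)·√(π²×7.15×10^10×1.104×10^-5/1.448×10^6)
L = 2.32 m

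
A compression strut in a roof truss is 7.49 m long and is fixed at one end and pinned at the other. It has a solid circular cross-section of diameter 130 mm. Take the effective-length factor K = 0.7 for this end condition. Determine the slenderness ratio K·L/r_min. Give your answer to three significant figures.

I = πd⁴/64 = π×130⁴/64 = 1.402×10^7 mm⁴
A = 1.327×10^4 mm²;  r_min = √(I/A) = √(1.402×10^7/1.327×10^4) = 32.50 mm
L_e = K·L = 0.7 × 7.49 m = 5.243 m = 5243.0 mm
λ = L_e / r_min = 5243.0 / 32.50 = 161

λ ≈ 161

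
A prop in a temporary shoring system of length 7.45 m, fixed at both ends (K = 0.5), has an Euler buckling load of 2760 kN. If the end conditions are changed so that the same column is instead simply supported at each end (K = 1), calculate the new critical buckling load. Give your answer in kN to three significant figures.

P_cr ∝ 1/K², so P_cr,new = P_cr,old × (K_old/K_new)² = 2760 × (0.5/1)²
= 2760 × 0.2500 = 690 kN

P_cr ≈ 690 kN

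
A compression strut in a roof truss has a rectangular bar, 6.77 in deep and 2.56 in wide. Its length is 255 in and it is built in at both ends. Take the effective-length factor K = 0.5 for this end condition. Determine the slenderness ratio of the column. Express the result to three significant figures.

For a rectangle r_min = b/√12 = 2.56/√12 = 0.7390 in
L_e = K·L = 0.5 × 255 = 127.5 in
λ = L_e / r_min = 127.50 / 0.7390 = 173

λ ≈ 173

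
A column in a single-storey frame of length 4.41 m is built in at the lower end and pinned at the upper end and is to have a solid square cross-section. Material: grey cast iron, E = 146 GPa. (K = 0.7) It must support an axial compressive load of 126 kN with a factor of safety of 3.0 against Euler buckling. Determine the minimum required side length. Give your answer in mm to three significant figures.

Required P_cr = n·P = 3.0 × 126 = 378.0 kN
L_e = K·L = 0.7 × 4.41 = 3.087 m
Required I = P_cr·L_e²/(π²E) = 3.780×10^5 × 3.087² / (π² × 1.46×10^11) = 2.500×10^-6 m⁴
I_req = 2.500×10^6 mm⁴
Solid square: I = a⁴/12  ⇒  a = (12I)^(1/4) = (12×2.500×10^6)^(1/4) = 74.0 mm

a ≈ 74.0 mm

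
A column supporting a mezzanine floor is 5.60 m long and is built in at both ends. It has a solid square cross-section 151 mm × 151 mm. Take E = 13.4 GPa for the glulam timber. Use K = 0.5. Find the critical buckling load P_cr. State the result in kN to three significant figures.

I = a⁴/12 = 151⁴/12 = 4.332×10^7 mm⁴
I = 4.332×10^7 mm⁴ = 4.332×10^-5 m⁴
Effective length L_e = K·L = 0.5 × 5.60 = 2.800 m
P_cr = π²EI / L_e² = π² × 13.4×10⁹ × 4.332×10^-5 / 2.800² = 7.308×10^5 N

P_cr ≈ 731 kN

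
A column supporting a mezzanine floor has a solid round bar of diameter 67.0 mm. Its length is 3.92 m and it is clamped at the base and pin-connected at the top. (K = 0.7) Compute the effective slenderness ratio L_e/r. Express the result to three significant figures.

I = πd⁴/64 = π×67.0⁴/64 = 9.892×10^5 mm⁴
A = 3.526×10^3 mm²;  r_min = √(I/A) = √(9.892×10^5/3.526×10^3) = 16.75 mm
L_e = K·L = 0.7 × 3.92 m = 2.744 m = 2744.0 mm
λ = L_e / r_min = 2744.0 / 16.75 = 164

λ ≈ 164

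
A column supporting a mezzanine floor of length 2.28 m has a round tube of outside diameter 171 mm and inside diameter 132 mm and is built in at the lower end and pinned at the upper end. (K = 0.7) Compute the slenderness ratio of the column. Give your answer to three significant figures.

d_o = 171 mm, d_i = 132 mm
I = π(d_o⁴ − d_i⁴)/64 = π(171⁴ − 132.0⁴)/64 = 2.707×10^7 mm⁴
A = 9.281×10^3 mm²;  r_min = √(I/A) = √(2.707×10^7/9.281×10^3) = 54.01 mm
L_e = K·L = 0.7 × 2.28 m = 1.596 m = 1596.0 mm
λ = L_e / r_min = 1596.0 / 54.01 = 29.6

λ ≈ 29.6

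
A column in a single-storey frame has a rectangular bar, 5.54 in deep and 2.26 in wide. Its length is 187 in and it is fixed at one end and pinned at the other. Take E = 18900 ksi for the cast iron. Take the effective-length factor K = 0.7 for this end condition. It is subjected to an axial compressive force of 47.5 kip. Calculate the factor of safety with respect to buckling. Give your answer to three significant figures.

Buckling occurs about the weak axis: I_min = h·b³/12 with b = 2.26 in (the shorter side).
I_min = 5.54×2.26³/12 = 5.329 in⁴
Effective length L_e = K·L = 0.7 × 187 = 130.9 in
P_cr = π²EI / L_e² = π² × 18900×10³ × 5.329 / 130.9² = 5.801×10^4 lb
Factor of safety n = P_cr / P = 58.014 / 47.5 = 1.22

n ≈ 1.22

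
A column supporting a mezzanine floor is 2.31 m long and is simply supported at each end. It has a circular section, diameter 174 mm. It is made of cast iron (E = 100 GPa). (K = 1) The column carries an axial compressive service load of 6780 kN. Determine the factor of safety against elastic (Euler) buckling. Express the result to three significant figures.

I = πd⁴/64 = π×174⁴/64 = 4.500×10^7 mm⁴
I = 4.500×10^7 mm⁴ = 4.500×10^-5 m⁴
Effective length L_e = K·L = 1 × 2.31 = 2.310 m
P_cr = π²EI / L_e² = π² × 100×10⁹ × 4.500×10^-5 / 2.310² = 8.322×10^6 N
Factor of safety n = P_cr / P = 8322.3 / 6780 = 1.23

n ≈ 1.23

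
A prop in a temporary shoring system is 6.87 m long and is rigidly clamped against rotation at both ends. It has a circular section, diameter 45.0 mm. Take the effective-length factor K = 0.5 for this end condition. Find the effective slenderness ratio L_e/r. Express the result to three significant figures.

I = πd⁴/64 = π×45.0⁴/64 = 2.013×10^5 mm⁴
A = 1.590×10^3 mm²;  r_min = √(I/A) = √(2.013×10^5/1.590×10^3) = 11.25 mm
L_e = K·L = 0.5 × 6.87 m = 3.435 m = 3435.0 mm
λ = L_e / r_min = 3435.0 / 11.25 = 305

λ ≈ 305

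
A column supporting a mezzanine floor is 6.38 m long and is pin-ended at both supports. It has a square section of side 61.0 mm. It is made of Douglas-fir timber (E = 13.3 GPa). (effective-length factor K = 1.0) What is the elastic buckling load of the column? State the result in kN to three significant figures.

I = a⁴/12 = 61.0⁴/12 = 1.154×10^6 mm⁴
I = 1.154×10^6 mm⁴ = 1.154×10^-6 m⁴
Effective length L_e = K·L = 1 × 6.38 = 6.380 m
P_cr = π²EI / L_e² = π² × 13.3×10⁹ × 1.154×10^-6 / 6.380² = 3.721×10^3 N

P_cr ≈ 3.72 kN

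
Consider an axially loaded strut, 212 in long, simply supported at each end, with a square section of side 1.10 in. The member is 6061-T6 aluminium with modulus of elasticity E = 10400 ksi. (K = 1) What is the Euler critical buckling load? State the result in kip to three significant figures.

P_cr ≈ 0.279 kip

I = a⁴/12 = 1.10⁴/12 = 0.1220 in⁴
Effective length L_e = K·L = 1 × 212 = 212.0 in
P_cr = π²EI / L_e² = π² × 10400×10³ × 0.1220 / 212.0² = 278.6 lb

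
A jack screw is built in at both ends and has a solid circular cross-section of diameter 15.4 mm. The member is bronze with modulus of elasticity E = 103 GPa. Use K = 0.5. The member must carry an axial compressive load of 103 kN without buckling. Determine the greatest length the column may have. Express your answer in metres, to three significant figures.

L_max ≈ 0.330 m

I = πd⁴/64 = π×15.4⁴/64 = 2.761×10^3 mm⁴
I = 2.761×10^-9 m⁴
At the buckling limit P_cr = P = 1.030×10^5 N
From P_cr = π²EI/(K·L)²:  L = (1/K)·√(π²EI/P_cr) = (1/0.5)·√(π²×1.03×10^11×2.761×10^-9/1.030×10^5)
L = 0.330 m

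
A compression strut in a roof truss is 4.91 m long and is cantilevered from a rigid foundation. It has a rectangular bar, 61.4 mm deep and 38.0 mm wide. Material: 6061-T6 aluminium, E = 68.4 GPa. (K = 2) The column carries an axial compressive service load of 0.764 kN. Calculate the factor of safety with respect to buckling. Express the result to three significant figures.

Buckling occurs about the weak axis: I_min = h·b³/12 with b = 38.0 mm (the shorter side).
I_min = 61.4×38.0³/12 = 2.808×10^5 mm⁴
I = 2.808×10^5 mm⁴ = 2.808×10^-7 m⁴
Effective length L_e = K·L = 2 × 4.91 = 9.820 m
P_cr = π²EI / L_e² = π² × 68.4×10⁹ × 2.808×10^-7 / 9.820² = 1.965×10^3 N
Factor of safety n = P_cr / P = 1.9655 / 0.764 = 2.57

n ≈ 2.57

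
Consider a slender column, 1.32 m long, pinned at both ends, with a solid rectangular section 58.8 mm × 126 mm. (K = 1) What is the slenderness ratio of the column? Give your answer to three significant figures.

Buckling occurs about the weak axis: I_min = h·b³/12 with b = 58.8 mm (the shorter side).
I_min = 126×58.8³/12 = 2.135×10^6 mm⁴
A = 7.409×10^3 mm²;  r_min = √(I/A) = √(2.135×10^6/7.409×10^3) = 16.97 mm
L_e = K·L = 1 × 1.32 m = 1.320 m = 1320.0 mm
λ = L_e / r_min = 1320.0 / 16.97 = 77.8

λ ≈ 77.8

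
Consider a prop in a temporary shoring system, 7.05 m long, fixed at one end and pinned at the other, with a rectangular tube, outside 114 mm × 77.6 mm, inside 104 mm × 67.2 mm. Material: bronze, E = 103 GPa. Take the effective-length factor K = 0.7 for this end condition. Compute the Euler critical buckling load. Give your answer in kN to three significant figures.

Weak-axis I_min = (h_o·b_o³ − h_i·b_i³)/12 with b_o = 77.6, b_i = 67.20 mm (shorter outer/inner sides).
I_min = (114×77.6³ − 104.0×67.20³)/12 = 1.809×10^6 mm⁴
I = 1.809×10^6 mm⁴ = 1.809×10^-6 m⁴
Effective length L_e = K·L = 0.7 × 7.05 = 4.935 m
P_cr = π²EI / L_e² = π² × 103×10⁹ × 1.809×10^-6 / 4.935² = 7.552×10^4 N

P_cr ≈ 75.5 kN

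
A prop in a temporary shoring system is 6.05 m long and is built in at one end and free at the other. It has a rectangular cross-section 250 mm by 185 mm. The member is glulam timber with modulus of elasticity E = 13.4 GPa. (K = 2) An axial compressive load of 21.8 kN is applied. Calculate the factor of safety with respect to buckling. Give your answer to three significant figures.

n ≈ 5.47

Buckling occurs about the weak axis: I_min = h·b³/12 with b = 185 mm (the shorter side).
I_min = 250×185³/12 = 1.319×10^8 mm⁴
I = 1.319×10^8 mm⁴ = 1.319×10^-4 m⁴
Effective length L_e = K·L = 2 × 6.05 = 12.10 m
P_cr = π²EI / L_e² = π² × 13.4×10⁹ × 1.319×10^-4 / 12.10² = 1.192×10^5 N
Factor of safety n = P_cr / P = 119.15 / 21.8 = 5.47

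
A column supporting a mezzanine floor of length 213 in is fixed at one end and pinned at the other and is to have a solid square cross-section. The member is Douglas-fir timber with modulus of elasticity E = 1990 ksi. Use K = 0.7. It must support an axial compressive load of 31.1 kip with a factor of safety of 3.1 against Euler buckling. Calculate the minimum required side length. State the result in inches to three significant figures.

a ≈ 6.02 in

Required P_cr = n·P = 3.1 × 31.1 = 96.41 kip
L_e = K·L = 0.7 × 213 = 149.1 in
Required I = P_cr·L_e²/(π²E) = 9.641×10^4 × 149.1² / (π² × 1.99×10^6) = 109.1 in⁴
Solid square: I = a⁴/12  ⇒  a = (12I)^(1/4) = (12×109.1)^(1/4) = 6.02 in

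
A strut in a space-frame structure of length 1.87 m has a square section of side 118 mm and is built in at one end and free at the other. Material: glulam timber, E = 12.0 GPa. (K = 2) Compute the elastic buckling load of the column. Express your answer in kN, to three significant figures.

P_cr ≈ 137 kN

I = a⁴/12 = 118⁴/12 = 1.616×10^7 mm⁴
I = 1.616×10^7 mm⁴ = 1.616×10^-5 m⁴
Effective length L_e = K·L = 2 × 1.87 = 3.740 m
P_cr = π²EI / L_e² = π² × 12.0×10⁹ × 1.616×10^-5 / 3.740² = 1.368×10^5 N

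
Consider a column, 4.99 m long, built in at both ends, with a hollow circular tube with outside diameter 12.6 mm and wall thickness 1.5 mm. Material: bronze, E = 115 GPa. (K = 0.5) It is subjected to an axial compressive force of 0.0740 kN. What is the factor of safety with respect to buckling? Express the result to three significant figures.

n ≈ 2.02

Inner diameter d_i = 12.6 − 2×1.5 = 9.600 mm
I = π(d_o⁴ − d_i⁴)/64 = π(12.6⁴ − 9.600⁴)/64 = 820.3 mm⁴
I = 820.3 mm⁴ = 8.203×10^-10 m⁴
Effective length L_e = K·L = 0.5 × 4.99 = 2.495 m
P_cr = π²EI / L_e² = π² × 115×10⁹ × 8.203×10^-10 / 2.495² = 149.6 N
Factor of safety n = P_cr / P = 0.14957 / 0.0740 = 2.02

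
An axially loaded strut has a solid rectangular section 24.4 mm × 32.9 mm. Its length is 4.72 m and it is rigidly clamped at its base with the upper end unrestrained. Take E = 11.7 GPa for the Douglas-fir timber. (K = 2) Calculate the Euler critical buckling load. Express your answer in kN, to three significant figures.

P_cr ≈ 0.0516 kN

Buckling occurs about the weak axis: I_min = h·b³/12 with b = 24.4 mm (the shorter side).
I_min = 32.9×24.4³/12 = 3.983×10^4 mm⁴
I = 3.983×10^4 mm⁴ = 3.983×10^-8 m⁴
Effective length L_e = K·L = 2 × 4.72 = 9.440 m
P_cr = π²EI / L_e² = π² × 11.7×10⁹ × 3.983×10^-8 / 9.440² = 51.61 N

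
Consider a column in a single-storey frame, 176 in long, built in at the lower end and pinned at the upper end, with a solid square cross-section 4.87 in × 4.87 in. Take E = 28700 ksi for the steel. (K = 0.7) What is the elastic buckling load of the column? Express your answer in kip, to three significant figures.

P_cr ≈ 875 kip

I = a⁴/12 = 4.87⁴/12 = 46.87 in⁴
Effective length L_e = K·L = 0.7 × 176 = 123.2 in
P_cr = π²EI / L_e² = π² × 28700×10³ × 46.87 / 123.2² = 8.748×10^5 lb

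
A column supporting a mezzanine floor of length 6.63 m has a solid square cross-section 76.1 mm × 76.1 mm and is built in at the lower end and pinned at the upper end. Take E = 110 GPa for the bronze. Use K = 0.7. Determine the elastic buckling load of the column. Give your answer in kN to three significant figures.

P_cr ≈ 141 kN

I = a⁴/12 = 76.1⁴/12 = 2.795×10^6 mm⁴
I = 2.795×10^6 mm⁴ = 2.795×10^-6 m⁴
Effective length L_e = K·L = 0.7 × 6.63 = 4.641 m
P_cr = π²EI / L_e² = π² × 110×10⁹ × 2.795×10^-6 / 4.641² = 1.409×10^5 N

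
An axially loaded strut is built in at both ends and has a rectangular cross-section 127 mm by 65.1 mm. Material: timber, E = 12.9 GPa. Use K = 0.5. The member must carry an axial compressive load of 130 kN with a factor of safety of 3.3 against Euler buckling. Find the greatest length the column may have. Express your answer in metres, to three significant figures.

Buckling occurs about the weak axis: I_min = h·b³/12 with b = 65.1 mm (the shorter side).
I_min = 127×65.1³/12 = 2.920×10^6 mm⁴
I = 2.920×10^-6 m⁴
Required critical load P_cr = n·P = 3.3 × 130 = 429.0 kN = 4.290×10^5 N
From P_cr = π²EI/(K·L)²:  L = (1/K)·√(π²EI/P_cr) = (1/0.5)·√(π²×1.29×10^10×2.920×10^-6/4.290×10^5)
L = 1.86 m

L_max ≈ 1.86 m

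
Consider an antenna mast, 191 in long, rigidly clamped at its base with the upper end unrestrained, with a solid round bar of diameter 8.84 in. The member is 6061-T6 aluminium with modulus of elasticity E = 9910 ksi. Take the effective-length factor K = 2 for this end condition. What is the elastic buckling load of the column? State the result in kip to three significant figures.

P_cr ≈ 201 kip

I = πd⁴/64 = π×8.84⁴/64 = 299.8 in⁴
Effective length L_e = K·L = 2 × 191 = 382.0 in
P_cr = π²EI / L_e² = π² × 9910×10³ × 299.8 / 382.0² = 2.009×10^5 lb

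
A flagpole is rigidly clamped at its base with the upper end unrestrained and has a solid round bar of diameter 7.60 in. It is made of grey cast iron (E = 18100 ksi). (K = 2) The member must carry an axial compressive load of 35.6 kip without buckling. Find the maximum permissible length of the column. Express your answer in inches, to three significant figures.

I = πd⁴/64 = π×7.60⁴/64 = 163.8 in⁴
At the buckling limit P_cr = P = 3.560×10^4 lb
From P_cr = π²EI/(K·L)²:  L = (1/K)·√(π²EI/P_cr) = (1/2)·√(π²×1.81×10^7×163.8/3.560×10^4)
L = 453 in

L_max ≈ 453 in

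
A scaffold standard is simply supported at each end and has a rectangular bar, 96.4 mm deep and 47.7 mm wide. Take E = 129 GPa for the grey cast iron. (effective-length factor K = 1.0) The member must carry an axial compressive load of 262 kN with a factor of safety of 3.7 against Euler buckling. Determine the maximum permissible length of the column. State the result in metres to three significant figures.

L_max ≈ 1.07 m

Buckling occurs about the weak axis: I_min = h·b³/12 with b = 47.7 mm (the shorter side).
I_min = 96.4×47.7³/12 = 8.719×10^5 mm⁴
I = 8.719×10^-7 m⁴
Required critical load P_cr = n·P = 3.7 × 262 = 969.4 kN = 9.694×10^5 N
From P_cr = π²EI/(K·L)²:  L = (1/K)·√(π²EI/P_cr) = (1/1)·√(π²×1.29×10^11×8.719×10^-7/9.694×10^5)
L = 1.07 m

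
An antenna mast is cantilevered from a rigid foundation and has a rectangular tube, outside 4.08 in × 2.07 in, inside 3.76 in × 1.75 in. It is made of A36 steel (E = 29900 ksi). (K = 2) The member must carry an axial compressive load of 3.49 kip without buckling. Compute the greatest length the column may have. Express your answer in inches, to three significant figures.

L_max ≈ 168 in

Weak-axis I_min = (h_o·b_o³ − h_i·b_i³)/12 with b_o = 2.07, b_i = 1.750 in (shorter outer/inner sides).
I_min = (4.08×2.07³ − 3.760×1.750³)/12 = 1.336 in⁴
At the buckling limit P_cr = P = 3.490×10^3 lb
From P_cr = π²EI/(K·L)²:  L = (1/K)·√(π²EI/P_cr) = (1/2)·√(π²×2.99×10^7×1.336/3.490×10^3)
L = 168 in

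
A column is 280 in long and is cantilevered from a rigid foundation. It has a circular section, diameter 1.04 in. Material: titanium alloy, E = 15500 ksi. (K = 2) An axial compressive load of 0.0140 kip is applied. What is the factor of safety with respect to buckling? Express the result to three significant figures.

I = πd⁴/64 = π×1.04⁴/64 = 5.743×10^-2 in⁴
Effective length L_e = K·L = 2 × 280 = 560.0 in
P_cr = π²EI / L_e² = π² × 15500×10³ × 5.743×10^-2 / 560.0² = 28.01 lb
Factor of safety n = P_cr / P = 0.028013 / 0.0140 = 2.00

n ≈ 2.00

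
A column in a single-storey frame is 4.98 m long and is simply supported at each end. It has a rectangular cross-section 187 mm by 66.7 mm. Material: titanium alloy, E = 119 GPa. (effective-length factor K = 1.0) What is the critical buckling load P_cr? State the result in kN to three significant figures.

Buckling occurs about the weak axis: I_min = h·b³/12 with b = 66.7 mm (the shorter side).
I_min = 187×66.7³/12 = 4.624×10^6 mm⁴
I = 4.624×10^6 mm⁴ = 4.624×10^-6 m⁴
Effective length L_e = K·L = 1 × 4.98 = 4.980 m
P_cr = π²EI / L_e² = π² × 119×10⁹ × 4.624×10^-6 / 4.980² = 2.190×10^5 N

P_cr ≈ 219 kN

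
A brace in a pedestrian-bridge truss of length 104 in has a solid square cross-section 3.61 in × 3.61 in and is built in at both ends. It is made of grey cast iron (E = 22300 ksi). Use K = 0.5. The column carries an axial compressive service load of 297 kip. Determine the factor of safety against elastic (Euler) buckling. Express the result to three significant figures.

I = a⁴/12 = 3.61⁴/12 = 14.15 in⁴
Effective length L_e = K·L = 0.5 × 104 = 52.00 in
P_cr = π²EI / L_e² = π² × 22300×10³ × 14.15 / 52.00² = 1.152×10^6 lb
Factor of safety n = P_cr / P = 1152.0 / 297 = 3.88

n ≈ 3.88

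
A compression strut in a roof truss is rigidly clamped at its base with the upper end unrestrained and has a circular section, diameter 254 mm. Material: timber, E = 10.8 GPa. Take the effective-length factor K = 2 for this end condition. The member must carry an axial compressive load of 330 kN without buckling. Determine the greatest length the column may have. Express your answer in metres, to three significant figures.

L_max ≈ 4.06 m

I = πd⁴/64 = π×254⁴/64 = 2.043×10^8 mm⁴
I = 2.043×10^-4 m⁴
At the buckling limit P_cr = P = 3.300×10^5 N
From P_cr = π²EI/(K·L)²:  L = (1/K)·√(π²EI/P_cr) = (1/2)·√(π²×1.08×10^10×2.043×10^-4/3.300×10^5)
L = 4.06 m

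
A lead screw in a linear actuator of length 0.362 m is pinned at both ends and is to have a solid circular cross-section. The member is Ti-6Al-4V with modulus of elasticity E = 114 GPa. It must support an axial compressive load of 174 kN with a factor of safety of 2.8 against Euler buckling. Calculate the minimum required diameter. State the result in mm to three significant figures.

Required P_cr = n·P = 2.8 × 174 = 487.2 kN
L_e = K·L = 1 × 0.362 = 0.3620 m
Required I = P_cr·L_e²/(π²E) = 4.872×10^5 × 0.3620² / (π² × 1.14×10^11) = 5.674×10^-8 m⁴
I_req = 5.674×10^4 mm⁴
Solid circle: I = πd⁴/64  ⇒  d = (64I/π)^(1/4) = (64×5.674×10^4/π)^(1/4) = 32.8 mm

d ≈ 32.8 mm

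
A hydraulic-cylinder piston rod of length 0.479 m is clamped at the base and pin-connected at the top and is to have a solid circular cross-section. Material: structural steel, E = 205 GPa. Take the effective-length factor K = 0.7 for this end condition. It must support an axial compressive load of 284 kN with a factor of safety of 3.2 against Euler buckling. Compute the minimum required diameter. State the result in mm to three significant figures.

d ≈ 31.8 mm

Required P_cr = n·P = 3.2 × 284 = 908.8 kN
L_e = K·L = 0.7 × 0.479 = 0.3353 m
Required I = P_cr·L_e²/(π²E) = 9.088×10^5 × 0.3353² / (π² × 2.05×10^11) = 5.050×10^-8 m⁴
I_req = 5.050×10^4 mm⁴
Solid circle: I = πd⁴/64  ⇒  d = (64I/π)^(1/4) = (64×5.050×10^4/π)^(1/4) = 31.8 mm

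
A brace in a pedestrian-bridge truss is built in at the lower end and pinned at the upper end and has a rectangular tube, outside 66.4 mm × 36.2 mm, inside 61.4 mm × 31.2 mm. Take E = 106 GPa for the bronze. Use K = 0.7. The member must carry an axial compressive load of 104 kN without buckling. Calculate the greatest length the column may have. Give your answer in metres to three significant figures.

Weak-axis I_min = (h_o·b_o³ − h_i·b_i³)/12 with b_o = 36.2, b_i = 31.20 mm (shorter outer/inner sides).
I_min = (66.4×36.2³ − 61.40×31.20³)/12 = 1.071×10^5 mm⁴
I = 1.071×10^-7 m⁴
At the buckling limit P_cr = P = 1.040×10^5 N
From P_cr = π²EI/(K·L)²:  L = (1/K)·√(π²EI/P_cr) = (1/0.7)·√(π²×1.06×10^11×1.071×10^-7/1.040×10^5)
L = 1.48 m

L_max ≈ 1.48 m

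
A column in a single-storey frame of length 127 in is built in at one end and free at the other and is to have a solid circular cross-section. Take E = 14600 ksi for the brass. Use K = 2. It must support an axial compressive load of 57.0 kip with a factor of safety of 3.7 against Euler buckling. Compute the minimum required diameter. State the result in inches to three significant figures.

Required P_cr = n·P = 3.7 × 57.0 = 210.9 kip
L_e = K·L = 2 × 127 = 254.0 in
Required I = P_cr·L_e²/(π²E) = 2.109×10^5 × 254.0² / (π² × 1.46×10^7) = 94.43 in⁴
Solid circle: I = πd⁴/64  ⇒  d = (64I/π)^(1/4) = (64×94.43/π)^(1/4) = 6.62 in

d ≈ 6.62 in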